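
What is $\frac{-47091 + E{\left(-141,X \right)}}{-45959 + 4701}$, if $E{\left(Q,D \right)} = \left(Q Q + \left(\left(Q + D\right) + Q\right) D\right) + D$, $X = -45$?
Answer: $\frac{6270}{20629} \approx 0.30394$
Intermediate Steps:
$E{\left(Q,D \right)} = D + Q^{2} + D \left(D + 2 Q\right)$ ($E{\left(Q,D \right)} = \left(Q^{2} + \left(\left(D + Q\right) + Q\right) D\right) + D = \left(Q^{2} + \left(D + 2 Q\right) D\right) + D = \left(Q^{2} + D \left(D + 2 Q\right)\right) + D = D + Q^{2} + D \left(D + 2 Q\right)$)
$\frac{-47091 + E{\left(-141,X \right)}}{-45959 + 4701} = \frac{-47091 + \left(-45 + \left(-45\right)^{2} + \left(-141\right)^{2} + 2 \left(-45\right) \left(-141\right)\right)}{-45959 + 4701} = \frac{-47091 + \left(-45 + 2025 + 19881 + 12690\right)}{-41258} = \left(-47091 + 34551\right) \left(- \frac{1}{41258}\right) = \left(-12540\right) \left(- \frac{1}{41258}\right) = \frac{6270}{20629}$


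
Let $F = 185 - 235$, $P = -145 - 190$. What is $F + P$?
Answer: $-385$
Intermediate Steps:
$P = -335$ ($P = -145 - 190 = -335$)
$F = -50$ ($F = 185 - 235 = -50$)
$F + P = -50 - 335 = -385$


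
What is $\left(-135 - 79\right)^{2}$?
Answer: $45796$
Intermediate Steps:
$\left(-135 - 79\right)^{2} = \left(-214\right)^{2} = 45796$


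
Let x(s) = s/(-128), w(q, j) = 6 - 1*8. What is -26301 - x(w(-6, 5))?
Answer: -1683265/64 ≈ -26301.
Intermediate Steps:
w(q, j) = -2 (w(q, j) = 6 - 8 = -2)
x(s) = -s/128 (x(s) = s*(-1/128) = -s/128)
-26301 - x(w(-6, 5)) = -26301 - (-1)*(-2)/128 = -26301 - 1*1/64 = -26301 - 1/64 = -1683265/64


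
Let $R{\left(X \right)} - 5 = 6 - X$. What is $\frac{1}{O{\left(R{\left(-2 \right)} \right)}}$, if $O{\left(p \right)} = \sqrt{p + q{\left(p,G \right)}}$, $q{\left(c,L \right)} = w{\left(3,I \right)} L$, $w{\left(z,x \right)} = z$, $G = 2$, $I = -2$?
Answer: $\frac{\sqrt{19}}{19} \approx 0.22942$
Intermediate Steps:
$q{\left(c,L \right)} = 3 L$
$R{\left(X \right)} = 11 - X$ ($R{\left(X \right)} = 5 - \left(-6 + X\right) = 11 - X$)
$O{\left(p \right)} = \sqrt{6 + p}$ ($O{\left(p \right)} = \sqrt{p + 3 \cdot 2} = \sqrt{p + 6} = \sqrt{6 + p}$)
$\frac{1}{O{\left(R{\left(-2 \right)} \right)}} = \frac{1}{\sqrt{6 + \left(11 - -2\right)}} = \frac{1}{\sqrt{6 + \left(11 + 2\right)}} = \frac{1}{\sqrt{6 + 13}} = \frac{1}{\sqrt{19}} = \frac{\sqrt{19}}{19}$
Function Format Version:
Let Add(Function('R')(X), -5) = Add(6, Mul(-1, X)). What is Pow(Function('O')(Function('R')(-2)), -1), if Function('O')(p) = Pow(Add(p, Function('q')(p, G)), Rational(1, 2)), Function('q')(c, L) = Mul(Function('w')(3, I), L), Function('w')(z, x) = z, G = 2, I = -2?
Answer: Mul(Rational(1, 19), Pow(19, Rational(1, 2))) ≈ 0.22942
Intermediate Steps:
Function('q')(c, L) = Mul(3, L)
Function('R')(X) = Add(11, Mul(-1, X)) (Function('R')(X) = Add(5, Add(6, Mul(-1, X))) = Add(11, Mul(-1, X)))
Function('O')(p) = Pow(Add(6, p), Rational(1, 2)) (Function('O')(p) = Pow(Add(p, Mul(3, 2)), Rational(1, 2)) = Pow(Add(p, 6), Rational(1, 2)) = Pow(Add(6, p), Rational(1, 2)))
Pow(Function('O')(Function('R')(-2)), -1) = Pow(Pow(Add(6, Add(11, Mul(-1, -2))), Rational(1, 2)), -1) = Pow(Pow(Add(6, Add(11, 2)), Rational(1, 2)), -1) = Pow(Pow(Add(6, 13), Rational(1, 2)), -1) = Pow(Pow(19, Rational(1, 2)), -1) = Mul(Rational(1, 19), Pow(19, Rational(1, 2)))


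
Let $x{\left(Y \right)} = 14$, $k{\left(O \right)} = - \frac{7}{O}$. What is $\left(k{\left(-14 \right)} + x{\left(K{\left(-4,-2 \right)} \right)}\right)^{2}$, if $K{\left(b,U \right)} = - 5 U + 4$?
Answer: $\frac{841}{4} \approx 210.25$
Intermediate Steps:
$K{\left(b,U \right)} = 4 - 5 U$
$\left(k{\left(-14 \right)} + x{\left(K{\left(-4,-2 \right)} \right)}\right)^{2} = \left(- \frac{7}{-14} + 14\right)^{2} = \left(\left(-7\right) \left(- \frac{1}{14}\right) + 14\right)^{2} = \left(\frac{1}{2} + 14\right)^{2} = \left(\frac{29}{2}\right)^{2} = \frac{841}{4}$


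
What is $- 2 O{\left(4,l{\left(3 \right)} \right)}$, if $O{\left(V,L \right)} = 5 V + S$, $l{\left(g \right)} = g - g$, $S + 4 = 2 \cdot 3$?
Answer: $-44$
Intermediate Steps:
$S = 2$ ($S = -4 + 2 \cdot 3 = -4 + 6 = 2$)
$l{\left(g \right)} = 0$
$O{\left(V,L \right)} = 2 + 5 V$ ($O{\left(V,L \right)} = 5 V + 2 = 2 + 5 V$)
$- 2 O{\left(4,l{\left(3 \right)} \right)} = - 2 \left(2 + 5 \cdot 4\right) = - 2 \left(2 + 20\right) = \left(-2\right) 22 = -44$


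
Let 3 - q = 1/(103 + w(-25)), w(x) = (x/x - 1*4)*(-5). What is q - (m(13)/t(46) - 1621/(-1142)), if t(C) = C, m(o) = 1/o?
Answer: 31637587/20146022 ≈ 1.5704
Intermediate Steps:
w(x) = 15 (w(x) = (1 - 4)*(-5) = -3*(-5) = 15)
q = 353/118 (q = 3 - 1/(103 + 15) = 3 - 1/118 = 353/118 ≈ 2.9915)
q - (m(13)/t(46) - 1621/(-1142)) = 353/118 - (1/(13*46) - 1621/(-1142)) = 353/118 - ((1/13)*(1/46) - 1621*(-1/1142)) = 353/118 - (1/598 + 1621/1142) = 353/118 - 1*242625/170729 = 353/118 - 242625/170729 = 31637587/20146022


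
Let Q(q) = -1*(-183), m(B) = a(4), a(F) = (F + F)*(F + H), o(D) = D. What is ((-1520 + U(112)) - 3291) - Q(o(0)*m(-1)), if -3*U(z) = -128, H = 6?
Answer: -14854/3 ≈ -4951.3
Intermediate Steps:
U(z) = 128/3 (U(z) = -1/3*(-128) = 128/3)
a(F) = 2*F*(6 + F) (a(F) = (F + F)*(F + 6) = (2*F)*(6 + F) = 2*F*(6 + F))
m(B) = 80 (m(B) = 2*4*(6 + 4) = 2*4*10 = 80)
Q(q) = 183
((-1520 + U(112)) - 3291) - Q(o(0)*m(-1)) = ((-1520 + 128/3) - 3291) - 1*183 = (-4432/3 - 3291) - 183 = -14305/3 - 183 = -14854/3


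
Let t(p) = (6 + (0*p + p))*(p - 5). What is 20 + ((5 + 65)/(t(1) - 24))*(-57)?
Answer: 2515/26 ≈ 96.731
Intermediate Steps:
t(p) = (-5 + p)*(6 + p) (t(p) = (6 + (0 + p))*(-5 + p) = (6 + p)*(-5 + p) = (-5 + p)*(6 + p))
20 + ((5 + 65)/(t(1) - 24))*(-57) = 20 + ((5 + 65)/((-30 + 1 + 1²) - 24))*(-57) = 20 + (70/((-30 + 1 + 1) - 24))*(-57) = 20 + (70/(-28 - 24))*(-57) = 20 + (70/(-52))*(-57) = 20 + (70*(-1/52))*(-57) = 20 - 35/26*(-57) = 20 + 1995/26 = 2515/26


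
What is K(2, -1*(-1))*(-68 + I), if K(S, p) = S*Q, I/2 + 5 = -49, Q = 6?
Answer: -2112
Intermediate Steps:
I = -108 (I = -10 + 2*(-49) = -10 - 98 = -108)
K(S, p) = 6*S (K(S, p) = S*6 = 6*S)
K(2, -1*(-1))*(-68 + I) = (6*2)*(-68 - 108) = 12*(-176) = -2112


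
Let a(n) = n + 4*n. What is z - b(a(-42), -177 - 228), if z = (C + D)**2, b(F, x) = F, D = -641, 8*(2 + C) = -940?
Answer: 2314281/4 ≈ 5.7857e+5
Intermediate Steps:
C = -239/2 (C = -2 + (1/8)*(-940) = -2 - 235/2 = -239/2 ≈ -119.50)
a(n) = 5*n
z = 2313441/4 (z = (-239/2 - 641)**2 = (-1521/2)**2 = 2313441/4 ≈ 5.7836e+5)
z - b(a(-42), -177 - 228) = 2313441/4 - 5*(-42) = 2313441/4 - 1*(-210) = 2313441/4 + 210 = 2314281/4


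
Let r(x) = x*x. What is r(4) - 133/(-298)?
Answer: 4901/298 ≈ 16.446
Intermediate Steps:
r(x) = x²
r(4) - 133/(-298) = 4² - 133/(-298) = 16 - 133*(-1/298) = 16 + 133/298 = 4901/298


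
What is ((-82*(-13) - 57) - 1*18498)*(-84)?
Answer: 1469076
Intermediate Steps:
((-82*(-13) - 57) - 1*18498)*(-84) = ((1066 - 57) - 18498)*(-84) = (1009 - 18498)*(-84) = -17489*(-84) = 1469076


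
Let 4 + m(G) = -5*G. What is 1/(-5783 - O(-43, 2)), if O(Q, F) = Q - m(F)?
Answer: -1/5754 ≈ -0.00017379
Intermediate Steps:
m(G) = -4 - 5*G
O(Q, F) = 4 + Q + 5*F (O(Q, F) = Q - (-4 - 5*F) = Q + (4 + 5*F) = 4 + Q + 5*F)
1/(-5783 - O(-43, 2)) = 1/(-5783 - (4 - 43 + 5*2)) = 1/(-5783 - (4 - 43 + 10)) = 1/(-5783 - 1*(-29)) = 1/(-5783 + 29) = 1/(-5754) = -1/5754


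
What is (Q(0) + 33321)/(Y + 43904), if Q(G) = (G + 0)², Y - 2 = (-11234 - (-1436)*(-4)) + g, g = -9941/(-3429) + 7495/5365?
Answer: 122598521757/99092454940 ≈ 1.2372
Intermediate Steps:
g = 15806764/3679317 (g = -9941*(-1/3429) + 7495*(1/5365) = 9941/3429 + 1499/1073 = 15806764/3679317 ≈ 4.2961)
Y = -62444278628/3679317 (Y = 2 + ((-11234 - (-1436)*(-4)) + 15806764/3679317) = 2 + ((-11234 - 1*5744) + 15806764/3679317) = 2 + ((-11234 - 5744) + 15806764/3679317) = 2 + (-16978 + 15806764/3679317) = 2 - 62451637262/3679317 = -62444278628/3679317 ≈ -16972.)
Q(G) = G²
(Q(0) + 33321)/(Y + 43904) = (0² + 33321)/(-62444278628/3679317 + 43904) = (0 + 33321)/(99092454940/3679317) = 33321*(3679317/99092454940) = 122598521757/99092454940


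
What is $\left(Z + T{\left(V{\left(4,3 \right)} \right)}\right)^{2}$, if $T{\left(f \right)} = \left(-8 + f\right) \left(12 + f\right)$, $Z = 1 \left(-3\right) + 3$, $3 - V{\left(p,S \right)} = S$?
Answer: $9216$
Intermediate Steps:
$V{\left(p,S \right)} = 3 - S$
$Z = 0$ ($Z = -3 + 3 = 0$)
$\left(Z + T{\left(V{\left(4,3 \right)} \right)}\right)^{2} = \left(0 + \left(-96 + \left(3 - 3\right)^{2} + 4 \left(3 - 3\right)\right)\right)^{2} = \left(0 + \left(-96 + 0^{2} + 4 \cdot 0\right)\right)^{2} = \left(0 + \left(-96 + 0 + 0\right)\right)^{2} = \left(0 - 96\right)^{2} = \left(-96\right)^{2} = 9216$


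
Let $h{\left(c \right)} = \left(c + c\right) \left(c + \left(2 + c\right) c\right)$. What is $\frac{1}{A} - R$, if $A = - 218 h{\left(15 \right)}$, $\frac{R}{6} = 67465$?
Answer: $- \frac{714778182001}{1765800} \approx -4.0479 \cdot 10^{5}$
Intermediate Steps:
$R = 404790$ ($R = 6 \cdot 67465 = 404790$)
$h{\left(c \right)} = 2 c \left(c + c \left(2 + c\right)\right)$
$A = -1765800$ ($A = - 218 \cdot 2 \cdot 15^{2} \left(3 + 15\right) = - 218 \cdot 2 \cdot 225 \cdot 18 = \left(-218\right) 8100 = -1765800$)
$\frac{1}{A} - R = \frac{1}{-1765800} - 404790 = - \frac{1}{1765800} - 404790 = - \frac{714778182001}{1765800}$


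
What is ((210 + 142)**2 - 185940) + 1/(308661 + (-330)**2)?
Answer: -25903814195/417561 ≈ -62036.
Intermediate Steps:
((210 + 142)**2 - 185940) + 1/(308661 + (-330)**2) = (352**2 - 185940) + 1/(308661 + 108900) = (123904 - 185940) + 1/417561 = -62036 + 1/417561 = -25903814195/417561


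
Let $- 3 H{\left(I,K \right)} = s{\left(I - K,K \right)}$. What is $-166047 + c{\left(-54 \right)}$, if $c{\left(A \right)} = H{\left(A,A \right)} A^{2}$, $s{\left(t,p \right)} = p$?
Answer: $-113559$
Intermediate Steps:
$H{\left(I,K \right)} = - \frac{K}{3}$
$c{\left(A \right)} = - \frac{A^{3}}{3}$ ($c{\left(A \right)} = - \frac{A}{3} A^{2} = - \frac{A^{3}}{3}$)
$-166047 + c{\left(-54 \right)} = -166047 - \frac{\left(-54\right)^{3}}{3} = -166047 - -52488 = -166047 + 52488 = -113559$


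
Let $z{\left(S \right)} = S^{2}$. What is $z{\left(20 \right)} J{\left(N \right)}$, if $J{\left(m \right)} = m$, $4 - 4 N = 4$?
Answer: $0$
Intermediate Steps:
$N = 0$ ($N = 1 - 1 = 0$)
$z{\left(20 \right)} J{\left(N \right)} = 20^{2} \cdot 0 = 400 \cdot 0 = 0$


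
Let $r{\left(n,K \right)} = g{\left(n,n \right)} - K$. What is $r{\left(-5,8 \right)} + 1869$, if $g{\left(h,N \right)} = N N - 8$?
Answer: $1878$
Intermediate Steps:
$g{\left(h,N \right)} = -8 + N^{2}$ ($g{\left(h,N \right)} = N^{2} - 8 = -8 + N^{2}$)
$r{\left(n,K \right)} = -8 + n^{2} - K$ ($r{\left(n,K \right)} = \left(-8 + n^{2}\right) - K = -8 + n^{2} - K$)
$r{\left(-5,8 \right)} + 1869 = \left(-8 + \left(-5\right)^{2} - 8\right) + 1869 = \left(-8 + 25 - 8\right) + 1869 = 9 + 1869 = 1878$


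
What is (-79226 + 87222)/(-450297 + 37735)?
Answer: -3998/206281 ≈ -0.019381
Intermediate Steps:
(-79226 + 87222)/(-450297 + 37735) = 7996/(-412562) = 7996*(-1/412562) = -3998/206281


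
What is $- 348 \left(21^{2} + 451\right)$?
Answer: $-310416$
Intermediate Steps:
$- 348 \left(21^{2} + 451\right) = - 348 \left(441 + 451\right) = \left(-348\right) 892 = -310416$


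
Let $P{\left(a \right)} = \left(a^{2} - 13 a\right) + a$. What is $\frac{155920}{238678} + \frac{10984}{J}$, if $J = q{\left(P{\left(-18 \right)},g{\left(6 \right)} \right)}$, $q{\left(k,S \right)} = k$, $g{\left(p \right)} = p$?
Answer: $\frac{338229494}{16110765} \approx 20.994$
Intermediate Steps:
$P{\left(a \right)} = a^{2} - 12 a$
$J = 540$ ($J = - 18 \left(-12 - 18\right) = \left(-18\right) \left(-30\right) = 540$)
$\frac{155920}{238678} + \frac{10984}{J} = \frac{155920}{238678} + \frac{10984}{540} = 155920 \cdot \frac{1}{238678} + 10984 \cdot \frac{1}{540} = \frac{77960}{119339} + \frac{2746}{135} = \frac{338229494}{16110765}$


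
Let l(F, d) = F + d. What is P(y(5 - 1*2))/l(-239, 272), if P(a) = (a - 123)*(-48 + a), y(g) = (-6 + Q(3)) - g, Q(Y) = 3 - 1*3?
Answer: 228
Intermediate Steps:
Q(Y) = 0 (Q(Y) = 3 - 3 = 0)
y(g) = -6 - g (y(g) = (-6 + 0) - g = -6 - g)
P(a) = (-123 + a)*(-48 + a)
P(y(5 - 1*2))/l(-239, 272) = (5904 + (-6 - (5 - 1*2))**2 - 171*(-6 - (5 - 1*2)))/(-239 + 272) = (5904 + (-6 - (5 - 2))**2 - 171*(-6 - (5 - 2)))/33 = (5904 + (-6 - 1*3)**2 - 171*(-6 - 1*3))*(1/33) = (5904 + (-6 - 3)**2 - 171*(-6 - 3))*(1/33) = (5904 + (-9)**2 - 171*(-9))*(1/33) = (5904 + 81 + 1539)*(1/33) = 7524*(1/33) = 228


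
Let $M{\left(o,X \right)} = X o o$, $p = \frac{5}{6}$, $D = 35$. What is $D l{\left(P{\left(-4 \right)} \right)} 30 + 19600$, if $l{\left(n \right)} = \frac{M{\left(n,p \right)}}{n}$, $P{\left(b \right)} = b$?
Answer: $16100$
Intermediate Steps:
$p = \frac{5}{6}$ ($p = 5 \cdot \frac{1}{6} = \frac{5}{6} \approx 0.83333$)
$M{\left(o,X \right)} = X o^{2}$
$l{\left(n \right)} = \frac{5 n}{6}$ ($l{\left(n \right)} = \frac{\frac{5}{6} n^{2}}{n} = \frac{5 n}{6}$)
$D l{\left(P{\left(-4 \right)} \right)} 30 + 19600 = 35 \cdot \frac{5}{6} \left(-4\right) 30 + 19600 = 35 \left(- \frac{10}{3}\right) 30 + 19600 = \left(- \frac{350}{3}\right) 30 + 19600 = -3500 + 19600 = 16100$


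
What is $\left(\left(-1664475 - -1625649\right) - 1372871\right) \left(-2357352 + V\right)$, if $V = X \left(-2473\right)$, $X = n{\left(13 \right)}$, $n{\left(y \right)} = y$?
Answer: $3373251393197$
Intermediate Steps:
$X = 13$
$V = -32149$ ($V = 13 \left(-2473\right) = -32149$)
$\left(\left(-1664475 - -1625649\right) - 1372871\right) \left(-2357352 + V\right) = \left(\left(-1664475 - -1625649\right) - 1372871\right) \left(-2357352 - 32149\right) = \left(\left(-1664475 + 1625649\right) - 1372871\right) \left(-2389501\right) = \left(-38826 - 1372871\right) \left(-2389501\right) = \left(-1411697\right) \left(-2389501\right) = 3373251393197$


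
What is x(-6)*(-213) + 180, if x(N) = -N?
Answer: -1098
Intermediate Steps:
x(-6)*(-213) + 180 = -1*(-6)*(-213) + 180 = 6*(-213) + 180 = -1278 + 180 = -1098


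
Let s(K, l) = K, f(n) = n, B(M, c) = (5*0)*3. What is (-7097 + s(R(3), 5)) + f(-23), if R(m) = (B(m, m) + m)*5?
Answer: -7105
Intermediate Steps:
B(M, c) = 0 (B(M, c) = 0*3 = 0)
R(m) = 5*m (R(m) = (0 + m)*5 = m*5 = 5*m)
(-7097 + s(R(3), 5)) + f(-23) = (-7097 + 5*3) - 23 = (-7097 + 15) - 23 = -7082 - 23 = -7105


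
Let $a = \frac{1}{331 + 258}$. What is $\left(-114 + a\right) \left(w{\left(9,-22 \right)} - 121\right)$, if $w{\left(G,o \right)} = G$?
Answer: $\frac{7520240}{589} \approx 12768.0$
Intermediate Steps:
$a = \frac{1}{589} \approx 0.0016978$
$\left(-114 + a\right) \left(w{\left(9,-22 \right)} - 121\right) = \left(-114 + \frac{1}{589}\right) \left(9 - 121\right) = \left(- \frac{67145}{589}\right) \left(-112\right) = \frac{7520240}{589}$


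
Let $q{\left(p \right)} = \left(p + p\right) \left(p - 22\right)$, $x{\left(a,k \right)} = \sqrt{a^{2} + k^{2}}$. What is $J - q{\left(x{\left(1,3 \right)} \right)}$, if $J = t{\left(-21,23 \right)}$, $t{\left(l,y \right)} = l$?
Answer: $-41 + 44 \sqrt{10} \approx 98.14$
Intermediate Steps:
$q{\left(p \right)} = 2 p \left(-22 + p\right)$
$J = -21$
$J - q{\left(x{\left(1,3 \right)} \right)} = -21 - 2 \sqrt{1^{2} + 3^{2}} \left(-22 + \sqrt{1^{2} + 3^{2}}\right) = -21 - 2 \sqrt{1 + 9} \left(-22 + \sqrt{1 + 9}\right) = -21 - 2 \sqrt{10} \left(-22 + \sqrt{10}\right)$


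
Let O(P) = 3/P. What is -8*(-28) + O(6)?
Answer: 449/2 ≈ 224.50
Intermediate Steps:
-8*(-28) + O(6) = -8*(-28) + 3/6 = 224 + 3*(1/6) = 224 + 1/2 = 449/2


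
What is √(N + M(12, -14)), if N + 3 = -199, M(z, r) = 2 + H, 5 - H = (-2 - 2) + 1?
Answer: 8*I*√3 ≈ 13.856*I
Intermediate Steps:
H = 8 (H = 5 - ((-2 - 2) + 1) = 5 - (-4 + 1) = 5 - 1*(-3) = 5 + 3 = 8)
M(z, r) = 10 (M(z, r) = 2 + 8 = 10)
N = -202 (N = -3 - 199 = -202)
√(N + M(12, -14)) = √(-202 + 10) = √(-192) = 8*I*√3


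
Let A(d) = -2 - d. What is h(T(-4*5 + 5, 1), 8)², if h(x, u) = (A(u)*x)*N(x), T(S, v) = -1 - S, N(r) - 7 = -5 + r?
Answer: 5017600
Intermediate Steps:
N(r) = 2 + r (N(r) = 7 + (-5 + r) = 2 + r)
h(x, u) = x*(-2 - u)*(2 + x) (h(x, u) = ((-2 - u)*x)*(2 + x) = (x*(-2 - u))*(2 + x) = x*(-2 - u)*(2 + x))
h(T(-4*5 + 5, 1), 8)² = (-(-1 - (-4*5 + 5))*(2 + 8)*(2 + (-1 - (-4*5 + 5))))² = (-1*(-1 - (-20 + 5))*10*(2 + (-1 - (-20 + 5))))² = (-1*(-1 - 1*(-15))*10*(2 + (-1 - 1*(-15))))² = (-1*(-1 + 15)*10*(2 + (-1 + 15)))² = (-1*14*10*(2 + 14))² = (-1*14*10*16)² = (-2240)² = 5017600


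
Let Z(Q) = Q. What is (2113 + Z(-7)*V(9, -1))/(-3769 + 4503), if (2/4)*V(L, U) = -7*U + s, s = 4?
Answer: 1959/734 ≈ 2.6689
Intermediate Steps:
V(L, U) = 8 - 14*U (V(L, U) = 2*(-7*U + 4) = 2*(4 - 7*U) = 8 - 14*U)
(2113 + Z(-7)*V(9, -1))/(-3769 + 4503) = (2113 - 7*(8 - 14*(-1)))/(-3769 + 4503) = (2113 - 7*(8 + 14))/734 = (2113 - 7*22)*(1/734) = (2113 - 154)*(1/734) = 1959*(1/734) = 1959/734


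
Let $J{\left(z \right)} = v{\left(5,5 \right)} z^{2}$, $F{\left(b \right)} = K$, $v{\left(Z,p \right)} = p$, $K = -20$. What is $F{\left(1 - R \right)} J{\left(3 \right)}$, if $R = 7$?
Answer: $-900$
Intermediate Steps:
$F{\left(b \right)} = -20$
$J{\left(z \right)} = 5 z^{2}$
$F{\left(1 - R \right)} J{\left(3 \right)} = - 20 \cdot 5 \cdot 3^{2} = - 20 \cdot 5 \cdot 9 = \left(-20\right) 45 = -900$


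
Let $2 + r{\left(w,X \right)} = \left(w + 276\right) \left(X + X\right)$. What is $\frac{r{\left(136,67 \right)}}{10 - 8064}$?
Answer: $- \frac{27603}{4027} \approx -6.8545$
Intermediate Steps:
$r{\left(w,X \right)} = -2 + 2 X \left(276 + w\right)$ ($r{\left(w,X \right)} = -2 + \left(w + 276\right) \left(X + X\right) = -2 + \left(276 + w\right) 2 X = -2 + 2 X \left(276 + w\right)$)
$\frac{r{\left(136,67 \right)}}{10 - 8064} = \frac{-2 + 552 \cdot 67 + 2 \cdot 67 \cdot 136}{10 - 8064} = \frac{-2 + 36984 + 18224}{10 - 8064} = \frac{55206}{-8054} = 55206 \left(- \frac{1}{8054}\right) = - \frac{27603}{4027}$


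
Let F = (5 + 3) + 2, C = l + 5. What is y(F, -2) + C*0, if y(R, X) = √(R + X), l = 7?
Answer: 2*√2 ≈ 2.8284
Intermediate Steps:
C = 12 (C = 7 + 5 = 12)
F = 10 (F = 8 + 2 = 10)
y(F, -2) + C*0 = √(10 - 2) + 12*0 = √8 + 0 = 2*√2 + 0 = 2*√2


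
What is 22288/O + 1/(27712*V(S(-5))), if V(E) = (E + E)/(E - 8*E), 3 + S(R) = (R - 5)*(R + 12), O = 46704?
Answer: 11026457/23111808 ≈ 0.47709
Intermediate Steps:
S(R) = -3 + (-5 + R)*(12 + R) (S(R) = -3 + (R - 5)*(R + 12) = -3 + (-5 + R)*(12 + R))
V(E) = -2/7 (V(E) = (2*E)/((-7*E)) = (2*E)*(-1/(7*E)) = -2/7)
22288/O + 1/(27712*V(S(-5))) = 22288/46704 + 1/(27712*(-2/7)) = 22288*(1/46704) + (1/27712)*(-7/2) = 199/417 - 7/55424 = 11026457/23111808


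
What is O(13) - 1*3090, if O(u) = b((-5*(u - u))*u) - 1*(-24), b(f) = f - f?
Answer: -3066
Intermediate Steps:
b(f) = 0
O(u) = 24 (O(u) = 0 - 1*(-24) = 0 + 24 = 24)
O(13) - 1*3090 = 24 - 1*3090 = 24 - 3090 = -3066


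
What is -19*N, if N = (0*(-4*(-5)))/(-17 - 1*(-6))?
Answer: 0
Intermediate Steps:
N = 0 (N = (0*20)/(-17 + 6) = 0/(-11) = 0*(-1/11) = 0)
-19*N = -19*0 = 0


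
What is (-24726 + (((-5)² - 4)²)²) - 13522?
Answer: 156233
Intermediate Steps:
(-24726 + (((-5)² - 4)²)²) - 13522 = (-24726 + ((25 - 4)²)²) - 13522 = (-24726 + (21²)²) - 13522 = (-24726 + 441²) - 13522 = (-24726 + 194481) - 13522 = 169755 - 13522 = 156233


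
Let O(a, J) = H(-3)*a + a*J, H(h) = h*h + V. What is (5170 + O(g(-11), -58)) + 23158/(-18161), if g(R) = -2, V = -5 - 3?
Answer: 95939566/18161 ≈ 5282.7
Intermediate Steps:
V = -8
H(h) = -8 + h**2 (H(h) = h*h - 8 = h**2 - 8 = -8 + h**2)
O(a, J) = a + J*a (O(a, J) = (-8 + (-3)**2)*a + a*J = (-8 + 9)*a + J*a = 1*a + J*a = a + J*a)
(5170 + O(g(-11), -58)) + 23158/(-18161) = (5170 - 2*(1 - 58)) + 23158/(-18161) = (5170 - 2*(-57)) + 23158*(-1/18161) = (5170 + 114) - 23158/18161 = 5284 - 23158/18161 = 95939566/18161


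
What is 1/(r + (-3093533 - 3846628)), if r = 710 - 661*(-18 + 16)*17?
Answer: -1/6916977 ≈ -1.4457e-7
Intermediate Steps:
r = 23184 (r = 710 - (-1322)*17 = 710 - 661*(-34) = 710 + 22474 = 23184)
1/(r + (-3093533 - 3846628)) = 1/(23184 + (-3093533 - 3846628)) = 1/(23184 - 6940161) = 1/(-6916977) = -1/6916977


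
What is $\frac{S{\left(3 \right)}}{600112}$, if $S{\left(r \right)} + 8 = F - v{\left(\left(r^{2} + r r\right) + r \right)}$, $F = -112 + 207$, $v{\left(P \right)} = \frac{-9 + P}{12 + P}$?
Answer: $\frac{953}{6601232} \approx 0.00014437$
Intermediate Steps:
$v{\left(P \right)} = \frac{-9 + P}{12 + P}$
$F = 95$
$S{\left(r \right)} = 87 - \frac{-9 + r + 2 r^{2}}{12 + r + 2 r^{2}}$ ($S{\left(r \right)} = -8 - \left(-95 + \frac{-9 + \left(\left(r^{2} + r r\right) + r\right)}{12 + \left(\left(r^{2} + r r\right) + r\right)}\right) = -8 - \left(-95 + \frac{-9 + \left(\left(r^{2} + r^{2}\right) + r\right)}{12 + \left(\left(r^{2} + r^{2}\right) + r\right)}\right) = -8 - \left(-95 + \frac{-9 + \left(2 r^{2} + r\right)}{12 + \left(2 r^{2} + r\right)}\right) = -8 - \left(-95 + \frac{-9 + \left(r + 2 r^{2}\right)}{12 + \left(r + 2 r^{2}\right)}\right) = -8 - \left(-95 + \frac{-9 + r + 2 r^{2}}{12 + r + 2 r^{2}}\right) = 87 - \frac{-9 + r + 2 r^{2}}{12 + r + 2 r^{2}}$)
$\frac{S{\left(3 \right)}}{600112} = \frac{\frac{1}{12 + 3 \left(1 + 2 \cdot 3\right)} \left(1053 + 86 \cdot 3 \left(1 + 2 \cdot 3\right)\right)}{600112} = \frac{1053 + 86 \cdot 3 \left(1 + 6\right)}{12 + 3 \left(1 + 6\right)} \frac{1}{600112} = \frac{1053 + 86 \cdot 3 \cdot 7}{12 + 3 \cdot 7} \cdot \frac{1}{600112} = \frac{1053 + 1806}{12 + 21} \cdot \frac{1}{600112} = \frac{1}{33} \cdot 2859 \cdot \frac{1}{600112} = \frac{953}{11} \cdot \frac{1}{600112} = \frac{953}{6601232}$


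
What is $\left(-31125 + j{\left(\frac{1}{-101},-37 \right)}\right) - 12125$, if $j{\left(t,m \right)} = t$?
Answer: $- \frac{4368251}{101} \approx -43250.0$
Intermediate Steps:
$\left(-31125 + j{\left(\frac{1}{-101},-37 \right)}\right) - 12125 = \left(-31125 + \frac{1}{-101}\right) - 12125 = \left(-31125 - \frac{1}{101}\right) - 12125 = - \frac{3143626}{101} - 12125 = - \frac{4368251}{101}$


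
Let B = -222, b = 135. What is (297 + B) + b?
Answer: 210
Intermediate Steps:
(297 + B) + b = (297 - 222) + 135 = 75 + 135 = 210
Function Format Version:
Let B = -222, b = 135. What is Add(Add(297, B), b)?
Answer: 210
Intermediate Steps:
Add(Add(297, B), b) = Add(Add(297, -222), 135) = Add(75, 135) = 210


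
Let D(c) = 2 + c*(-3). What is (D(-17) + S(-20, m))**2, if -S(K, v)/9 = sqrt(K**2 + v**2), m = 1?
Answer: 35290 - 954*sqrt(401) ≈ 16186.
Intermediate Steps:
D(c) = 2 - 3*c
S(K, v) = -9*sqrt(K**2 + v**2)
(D(-17) + S(-20, m))**2 = ((2 - 3*(-17)) - 9*sqrt((-20)**2 + 1**2))**2 = ((2 + 51) - 9*sqrt(400 + 1))**2 = (53 - 9*sqrt(401))**2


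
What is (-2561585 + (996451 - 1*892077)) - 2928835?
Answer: -5386046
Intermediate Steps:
(-2561585 + (996451 - 1*892077)) - 2928835 = (-2561585 + (996451 - 892077)) - 2928835 = (-2561585 + 104374) - 2928835 = -2457211 - 2928835 = -5386046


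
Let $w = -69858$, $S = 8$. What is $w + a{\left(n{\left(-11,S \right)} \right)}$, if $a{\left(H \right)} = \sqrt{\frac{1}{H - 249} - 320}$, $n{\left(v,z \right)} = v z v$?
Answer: $-69858 + \frac{i \sqrt{165426801}}{719} \approx -69858.0 + 17.889 i$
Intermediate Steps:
$n{\left(v,z \right)} = z v^{2}$
$a{\left(H \right)} = \sqrt{-320 + \frac{1}{-249 + H}}$ ($a{\left(H \right)} = \sqrt{\frac{1}{-249 + H} - 320} = \sqrt{-320 + \frac{1}{-249 + H}}$)
$w + a{\left(n{\left(-11,S \right)} \right)} = -69858 + \sqrt{\frac{79681 - 320 \cdot 8 \left(-11\right)^{2}}{-249 + 8 \left(-11\right)^{2}}} = -69858 + \sqrt{\frac{79681 - 320 \cdot 8 \cdot 121}{-249 + 8 \cdot 121}} = -69858 + \sqrt{\frac{79681 - 309760}{-249 + 968}} = -69858 + \sqrt{\frac{79681 - 309760}{719}} = -69858 + \sqrt{\frac{1}{719} \left(-230079\right)} = -69858 + \sqrt{- \frac{230079}{719}} = -69858 + \frac{i \sqrt{165426801}}{719}$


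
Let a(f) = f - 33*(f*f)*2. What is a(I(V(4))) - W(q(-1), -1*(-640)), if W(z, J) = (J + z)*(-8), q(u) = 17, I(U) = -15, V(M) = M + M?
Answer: -9609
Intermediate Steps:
V(M) = 2*M
W(z, J) = -8*J - 8*z
a(f) = f - 66*f² (a(f) = f - 33*f²*2 = f - 33*2*f² = f - 66*f²)
a(I(V(4))) - W(q(-1), -1*(-640)) = -15*(1 - 66*(-15)) - (-(-8)*(-640) - 8*17) = -15*(1 + 990) - (-8*640 - 136) = -15*991 - (-5120 - 136) = -14865 - 1*(-5256) = -14865 + 5256 = -9609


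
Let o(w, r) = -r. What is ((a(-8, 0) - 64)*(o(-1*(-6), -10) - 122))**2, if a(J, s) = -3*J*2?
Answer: 3211264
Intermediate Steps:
a(J, s) = -6*J
((a(-8, 0) - 64)*(o(-1*(-6), -10) - 122))**2 = ((-6*(-8) - 64)*(-1*(-10) - 122))**2 = ((48 - 64)*(10 - 122))**2 = (-16*(-112))**2 = 1792**2 = 3211264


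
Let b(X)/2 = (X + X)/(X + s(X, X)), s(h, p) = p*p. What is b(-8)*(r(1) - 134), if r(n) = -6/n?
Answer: 80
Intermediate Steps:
s(h, p) = p**2
b(X) = 4*X/(X + X**2) (b(X) = 2*((X + X)/(X + X**2)) = 2*((2*X)/(X + X**2)) = 2*(2*X/(X + X**2)) = 4*X/(X + X**2))
b(-8)*(r(1) - 134) = (4/(1 - 8))*(-6/1 - 134) = (4/(-7))*(-6*1 - 134) = (4*(-1/7))*(-6 - 134) = -4/7*(-140) = 80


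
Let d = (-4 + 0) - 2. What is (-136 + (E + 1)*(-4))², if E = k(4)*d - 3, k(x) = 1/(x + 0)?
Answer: 14884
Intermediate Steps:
k(x) = 1/x
d = -6 (d = -4 - 2 = -6)
E = -9/2 (E = -6/4 - 3 = (¼)*(-6) - 3 = -3/2 - 3 = -9/2 ≈ -4.5000)
(-136 + (E + 1)*(-4))² = (-136 + (-9/2 + 1)*(-4))² = (-136 - 7/2*(-4))² = (-136 + 14)² = (-122)² = 14884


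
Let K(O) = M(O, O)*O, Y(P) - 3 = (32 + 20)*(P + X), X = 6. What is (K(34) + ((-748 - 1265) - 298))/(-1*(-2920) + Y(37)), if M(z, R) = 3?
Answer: -2209/5159 ≈ -0.42818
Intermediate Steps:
Y(P) = 315 + 52*P (Y(P) = 3 + (32 + 20)*(P + 6) = 3 + 52*(6 + P) = 3 + (312 + 52*P) = 315 + 52*P)
K(O) = 3*O
(K(34) + ((-748 - 1265) - 298))/(-1*(-2920) + Y(37)) = (3*34 + ((-748 - 1265) - 298))/(-1*(-2920) + (315 + 52*37)) = (102 + (-2013 - 298))/(2920 + (315 + 1924)) = (102 - 2311)/(2920 + 2239) = -2209/5159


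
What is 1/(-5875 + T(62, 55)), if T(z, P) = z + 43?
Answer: -1/5770 ≈ -0.00017331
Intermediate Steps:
T(z, P) = 43 + z
1/(-5875 + T(62, 55)) = 1/(-5875 + (43 + 62)) = 1/(-5875 + 105) = 1/(-5770) = -1/5770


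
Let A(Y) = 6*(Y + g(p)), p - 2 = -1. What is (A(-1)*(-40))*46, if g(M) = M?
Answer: 0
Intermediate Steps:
p = 1 (p = 2 - 1 = 1)
A(Y) = 6 + 6*Y (A(Y) = 6*(Y + 1) = 6*(1 + Y) = 6 + 6*Y)
(A(-1)*(-40))*46 = ((6 + 6*(-1))*(-40))*46 = ((6 - 6)*(-40))*46 = (0*(-40))*46 = 0*46 = 0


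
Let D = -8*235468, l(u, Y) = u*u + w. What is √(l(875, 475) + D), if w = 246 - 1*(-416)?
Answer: I*√1117457 ≈ 1057.1*I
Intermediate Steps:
w = 662 (w = 246 + 416 = 662)
l(u, Y) = 662 + u² (l(u, Y) = u*u + 662 = u² + 662 = 662 + u²)
D = -1883744
√(l(875, 475) + D) = √((662 + 875²) - 1883744) = √((662 + 765625) - 1883744) = √(766287 - 1883744) = √(-1117457) = I*√1117457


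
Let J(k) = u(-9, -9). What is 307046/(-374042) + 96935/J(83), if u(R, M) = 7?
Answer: 18127805974/1309147 ≈ 13847.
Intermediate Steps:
J(k) = 7
307046/(-374042) + 96935/J(83) = 307046/(-374042) + 96935/7 = 307046*(-1/374042) + 96935*(⅐) = -153523/187021 + 96935/7 = 18127805974/1309147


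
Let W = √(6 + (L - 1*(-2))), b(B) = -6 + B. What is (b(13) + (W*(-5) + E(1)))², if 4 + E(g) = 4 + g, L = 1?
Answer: 49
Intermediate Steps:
W = 3 (W = √(6 + (1 - 1*(-2))) = √(6 + (1 + 2)) = √(6 + 3) = √9 = 3)
E(g) = g (E(g) = -4 + (4 + g) = g)
(b(13) + (W*(-5) + E(1)))² = ((-6 + 13) + (3*(-5) + 1))² = (7 + (-15 + 1))² = (7 - 14)² = (-7)² = 49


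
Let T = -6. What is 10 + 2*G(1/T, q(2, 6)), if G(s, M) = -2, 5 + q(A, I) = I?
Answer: 6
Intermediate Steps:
q(A, I) = -5 + I
10 + 2*G(1/T, q(2, 6)) = 10 + 2*(-2) = 10 - 4 = 6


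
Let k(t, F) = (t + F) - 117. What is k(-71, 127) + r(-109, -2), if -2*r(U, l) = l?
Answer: -60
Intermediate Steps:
k(t, F) = -117 + F + t (k(t, F) = (F + t) - 117 = -117 + F + t)
r(U, l) = -l/2
k(-71, 127) + r(-109, -2) = (-117 + 127 - 71) - 1/2*(-2) = -61 + 1 = -60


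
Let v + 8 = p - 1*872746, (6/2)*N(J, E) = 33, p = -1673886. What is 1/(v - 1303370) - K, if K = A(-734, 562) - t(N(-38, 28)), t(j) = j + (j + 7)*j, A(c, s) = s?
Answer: -1359053531/3850010 ≈ -353.00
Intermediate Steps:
N(J, E) = 11 (N(J, E) = (⅓)*33 = 11)
v = -2546640 (v = -8 + (-1673886 - 1*872746) = -8 + (-1673886 - 872746) = -8 - 2546632 = -2546640)
t(j) = j + j*(7 + j) (t(j) = j + (7 + j)*j = j + j*(7 + j))
K = 353 (K = 562 - 11*(8 + 11) = 562 - 11*19 = 562 - 1*209 = 562 - 209 = 353)
1/(v - 1303370) - K = 1/(-2546640 - 1303370) - 1*353 = 1/(-3850010) - 353 = -1/3850010 - 353 = -1359053531/3850010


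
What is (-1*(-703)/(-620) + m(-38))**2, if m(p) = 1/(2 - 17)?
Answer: 4986289/3459600 ≈ 1.4413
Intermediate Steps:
m(p) = -1/15 (m(p) = 1/(-15) = -1/15)
(-1*(-703)/(-620) + m(-38))**2 = (-1*(-703)/(-620) - 1/15)**2 = (703*(-1/620) - 1/15)**2 = (-703/620 - 1/15)**2 = (-2233/1860)**2 = 4986289/3459600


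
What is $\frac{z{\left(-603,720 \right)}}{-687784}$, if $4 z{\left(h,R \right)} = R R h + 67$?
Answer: $\frac{312595133}{2751136} \approx 113.62$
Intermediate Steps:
$z{\left(h,R \right)} = \frac{67}{4} + \frac{h R^{2}}{4}$ ($z{\left(h,R \right)} = \frac{R R h + 67}{4} = \frac{R^{2} h + 67}{4} = \frac{h R^{2} + 67}{4} = \frac{67 + h R^{2}}{4} = \frac{67}{4} + \frac{h R^{2}}{4}$)
$\frac{z{\left(-603,720 \right)}}{-687784} = \frac{\frac{67}{4} + \frac{1}{4} \left(-603\right) 720^{2}}{-687784} = \left(\frac{67}{4} + \frac{1}{4} \left(-603\right) 518400\right) \left(- \frac{1}{687784}\right) = \left(\frac{67}{4} - 78148800\right) \left(- \frac{1}{687784}\right) = \left(- \frac{312595133}{4}\right) \left(- \frac{1}{687784}\right) = \frac{312595133}{2751136}$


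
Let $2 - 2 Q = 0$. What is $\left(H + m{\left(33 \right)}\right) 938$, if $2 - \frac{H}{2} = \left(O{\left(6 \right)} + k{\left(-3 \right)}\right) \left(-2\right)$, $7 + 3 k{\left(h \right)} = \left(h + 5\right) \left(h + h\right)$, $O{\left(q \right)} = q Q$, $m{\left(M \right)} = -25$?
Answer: $- \frac{62846}{3} \approx -20949.0$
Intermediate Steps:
$Q = 1$ ($Q = 1 - 0 = 1 + 0 = 1$)
$O{\left(q \right)} = q$ ($O{\left(q \right)} = q 1 = q$)
$k{\left(h \right)} = - \frac{7}{3} + \frac{2 h \left(5 + h\right)}{3}$ ($k{\left(h \right)} = - \frac{7}{3} + \frac{\left(h + 5\right) \left(h + h\right)}{3} = - \frac{7}{3} + \frac{\left(5 + h\right) 2 h}{3} = - \frac{7}{3} + \frac{2 h \left(5 + h\right)}{3}$)
$H = \frac{8}{3}$ ($H = 4 - 2 \left(6 + \left(- \frac{7}{3} + \frac{2 \left(-3\right)^{2}}{3} + \frac{10}{3} \left(-3\right)\right)\right) \left(-2\right) = 4 - 2 \left(6 - \frac{19}{3}\right) \left(-2\right) = 4 - 2 \left(\left(- \frac{1}{3}\right) \left(-2\right)\right) = 4 - \frac{4}{3} = \frac{8}{3} \approx 2.6667$)
$\left(H + m{\left(33 \right)}\right) 938 = \left(\frac{8}{3} - 25\right) 938 = \left(- \frac{67}{3}\right) 938 = - \frac{62846}{3}$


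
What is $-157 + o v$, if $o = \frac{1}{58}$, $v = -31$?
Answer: $- \frac{9137}{58} \approx -157.53$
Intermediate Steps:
$o = \frac{1}{58} \approx 0.017241$
$-157 + o v = -157 + \frac{1}{58} \left(-31\right) = -157 - \frac{31}{58} = - \frac{9137}{58}$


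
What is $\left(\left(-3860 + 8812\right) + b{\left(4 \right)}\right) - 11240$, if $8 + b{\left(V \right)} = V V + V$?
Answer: $-6276$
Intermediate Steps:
$b{\left(V \right)} = -8 + V + V^{2}$ ($b{\left(V \right)} = -8 + \left(V V + V\right) = -8 + \left(V^{2} + V\right) = -8 + \left(V + V^{2}\right) = -8 + V + V^{2}$)
$\left(\left(-3860 + 8812\right) + b{\left(4 \right)}\right) - 11240 = \left(\left(-3860 + 8812\right) + \left(-8 + 4 + 4^{2}\right)\right) - 11240 = \left(4952 + \left(-8 + 4 + 16\right)\right) - 11240 = \left(4952 + 12\right) - 11240 = 4964 - 11240 = -6276$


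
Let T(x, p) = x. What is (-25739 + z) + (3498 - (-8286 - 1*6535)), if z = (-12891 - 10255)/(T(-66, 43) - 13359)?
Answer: -99590354/13425 ≈ -7418.3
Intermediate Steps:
z = 23146/13425 (z = (-12891 - 10255)/(-66 - 13359) = -23146/(-13425) = -23146*(-1/13425) = 23146/13425 ≈ 1.7241)
(-25739 + z) + (3498 - (-8286 - 1*6535)) = (-25739 + 23146/13425) + (3498 - (-8286 - 1*6535)) = -345522929/13425 + (3498 - (-8286 - 6535)) = -345522929/13425 + (3498 - 1*(-14821)) = -345522929/13425 + (3498 + 14821) = -345522929/13425 + 18319 = -99590354/13425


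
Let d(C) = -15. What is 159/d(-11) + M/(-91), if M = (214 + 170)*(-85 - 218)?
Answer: 576937/455 ≈ 1268.0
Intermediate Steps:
M = -116352 (M = 384*(-303) = -116352)
159/d(-11) + M/(-91) = 159/(-15) - 116352/(-91) = 159*(-1/15) - 116352*(-1/91) = -53/5 + 116352/91 = 576937/455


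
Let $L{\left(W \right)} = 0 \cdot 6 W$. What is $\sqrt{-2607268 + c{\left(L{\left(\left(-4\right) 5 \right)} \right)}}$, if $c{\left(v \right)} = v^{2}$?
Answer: $2 i \sqrt{651817} \approx 1614.7 i$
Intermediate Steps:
$L{\left(W \right)} = 0$ ($L{\left(W \right)} = 0 W = 0$)
$\sqrt{-2607268 + c{\left(L{\left(\left(-4\right) 5 \right)} \right)}} = \sqrt{-2607268 + 0^{2}} = \sqrt{-2607268 + 0} = \sqrt{-2607268} = 2 i \sqrt{651817}$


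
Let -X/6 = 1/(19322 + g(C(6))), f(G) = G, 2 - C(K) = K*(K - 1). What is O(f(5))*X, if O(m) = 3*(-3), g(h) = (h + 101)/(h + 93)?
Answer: 3510/1256003 ≈ 0.0027946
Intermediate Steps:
C(K) = 2 - K*(-1 + K) (C(K) = 2 - K*(K - 1) = 2 - K*(-1 + K))
g(h) = (101 + h)/(93 + h)
O(m) = -9
X = -390/1256003 (X = -6/(19322 + (101 + (2 + 6 - 1*6²))/(93 + (2 + 6 - 1*6²))) = -6/(19322 + (101 + (2 + 6 - 1*36))/(93 + (2 + 6 - 1*36))) = -6/(19322 + (101 + (2 + 6 - 36))/(93 + (2 + 6 - 36))) = -6/(19322 + (101 - 28)/(93 - 28)) = -6/(19322 + 73/65) = -6/1256003/65 = -6*65/1256003 = -390/1256003 ≈ -0.00031051)
O(f(5))*X = -9*(-390/1256003) = 3510/1256003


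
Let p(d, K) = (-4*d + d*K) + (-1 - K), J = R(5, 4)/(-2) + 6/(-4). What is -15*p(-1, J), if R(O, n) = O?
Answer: -165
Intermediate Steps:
J = -4 (J = 5/(-2) + 6/(-4) = 5*(-1/2) + 6*(-1/4) = -5/2 - 3/2 = -4)
p(d, K) = -1 - K - 4*d + K*d (p(d, K) = (-4*d + K*d) + (-1 - K) = -1 - K - 4*d + K*d)
-15*p(-1, J) = -15*(-1 - 1*(-4) - 4*(-1) - 4*(-1)) = -15*(-1 + 4 + 4 + 4) = -15*11 = -165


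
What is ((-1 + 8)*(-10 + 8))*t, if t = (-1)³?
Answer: 14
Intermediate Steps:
t = -1
((-1 + 8)*(-10 + 8))*t = ((-1 + 8)*(-10 + 8))*(-1) = (7*(-2))*(-1) = -14*(-1) = 14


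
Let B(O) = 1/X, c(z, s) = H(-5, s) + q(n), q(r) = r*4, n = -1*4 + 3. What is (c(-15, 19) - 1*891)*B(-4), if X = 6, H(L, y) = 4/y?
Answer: -5667/38 ≈ -149.13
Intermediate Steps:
n = -1 (n = -4 + 3 = -1)
q(r) = 4*r
c(z, s) = -4 + 4/s (c(z, s) = 4/s + 4*(-1) = 4/s - 4 = -4 + 4/s)
B(O) = ⅙ (B(O) = 1/6 = ⅙)
(c(-15, 19) - 1*891)*B(-4) = ((-4 + 4/19) - 1*891)*(⅙) = ((-4 + 4*(1/19)) - 891)*(⅙) = ((-4 + 4/19) - 891)*(⅙) = (-72/19 - 891)*(⅙) = -17001/19*⅙ = -5667/38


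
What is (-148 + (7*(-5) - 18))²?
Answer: 40401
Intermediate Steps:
(-148 + (7*(-5) - 18))² = (-148 + (-35 - 18))² = (-148 - 53)² = (-201)² = 40401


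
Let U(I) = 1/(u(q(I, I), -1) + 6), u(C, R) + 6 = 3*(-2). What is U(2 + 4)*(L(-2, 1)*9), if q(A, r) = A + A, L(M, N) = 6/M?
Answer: 9/2 ≈ 4.5000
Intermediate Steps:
q(A, r) = 2*A
u(C, R) = -12 (u(C, R) = -6 + 3*(-2) = -6 - 6 = -12)
U(I) = -1/6 (U(I) = 1/(-12 + 6) = 1/(-6) = -1/6)
U(2 + 4)*(L(-2, 1)*9) = -6/(-2)*9/6 = -6*(-1/2)*9/6 = -(-1)*9/2 = -1/6*(-27) = 9/2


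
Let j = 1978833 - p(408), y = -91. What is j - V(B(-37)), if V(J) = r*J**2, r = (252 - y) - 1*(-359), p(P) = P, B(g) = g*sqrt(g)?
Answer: 37536831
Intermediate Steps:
B(g) = g**(3/2)
r = 702 (r = (252 - 1*(-91)) - 1*(-359) = (252 + 91) + 359 = 343 + 359 = 702)
j = 1978425 (j = 1978833 - 1*408 = 1978833 - 408 = 1978425)
V(J) = 702*J**2
j - V(B(-37)) = 1978425 - 702*((-37)**(3/2))**2 = 1978425 - 702*(-37*I*sqrt(37))**2 = 1978425 - 702*(-50653) = 1978425 - 1*(-35558406) = 1978425 + 35558406 = 37536831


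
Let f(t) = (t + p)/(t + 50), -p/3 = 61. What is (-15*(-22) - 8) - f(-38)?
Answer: 4085/12 ≈ 340.42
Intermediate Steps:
p = -183 (p = -3*61 = -183)
f(t) = (-183 + t)/(50 + t) (f(t) = (t - 183)/(t + 50) = (-183 + t)/(50 + t))
(-15*(-22) - 8) - f(-38) = (-15*(-22) - 8) - (-183 - 38)/(50 - 38) = (330 - 8) - (-221)/12 = 322 - (-221)/12 = 322 - 1*(-221/12) = 322 + 221/12 = 4085/12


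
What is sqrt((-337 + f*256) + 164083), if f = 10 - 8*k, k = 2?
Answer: sqrt(162210) ≈ 402.75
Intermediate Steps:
f = -6 (f = 10 - 8*2 = 10 - 16 = -6)
sqrt((-337 + f*256) + 164083) = sqrt((-337 - 6*256) + 164083) = sqrt((-337 - 1536) + 164083) = sqrt(-1873 + 164083) = sqrt(162210)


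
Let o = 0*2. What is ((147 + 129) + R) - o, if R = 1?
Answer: 277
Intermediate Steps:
o = 0
((147 + 129) + R) - o = ((147 + 129) + 1) - 1*0 = (276 + 1) + 0 = 277 + 0 = 277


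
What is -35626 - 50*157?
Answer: -43476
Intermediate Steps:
-35626 - 50*157 = -35626 - 1*7850 = -35626 - 7850 = -43476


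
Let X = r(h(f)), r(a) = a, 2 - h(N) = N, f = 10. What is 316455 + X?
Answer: 316447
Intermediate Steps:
h(N) = 2 - N
X = -8 (X = 2 - 1*10 = 2 - 10 = -8)
316455 + X = 316455 - 8 = 316447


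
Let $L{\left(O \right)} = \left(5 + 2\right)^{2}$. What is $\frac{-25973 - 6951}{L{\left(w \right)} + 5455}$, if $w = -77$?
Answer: $- \frac{8231}{1376} \approx -5.9818$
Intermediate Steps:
$L{\left(O \right)} = 49$ ($L{\left(O \right)} = 7^{2} = 49$)
$\frac{-25973 - 6951}{L{\left(w \right)} + 5455} = \frac{-25973 - 6951}{49 + 5455} = - \frac{32924}{5504} = \left(-32924\right) \frac{1}{5504} = - \frac{8231}{1376}$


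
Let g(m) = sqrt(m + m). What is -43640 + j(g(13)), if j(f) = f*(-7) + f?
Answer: -43640 - 6*sqrt(26) ≈ -43671.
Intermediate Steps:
g(m) = sqrt(2)*sqrt(m) (g(m) = sqrt(2*m) = sqrt(2)*sqrt(m))
j(f) = -6*f (j(f) = -7*f + f = -6*f)
-43640 + j(g(13)) = -43640 - 6*sqrt(2)*sqrt(13) = -43640 - 6*sqrt(26)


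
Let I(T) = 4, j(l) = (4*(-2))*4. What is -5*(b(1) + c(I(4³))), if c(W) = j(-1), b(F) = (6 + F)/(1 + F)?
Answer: 285/2 ≈ 142.50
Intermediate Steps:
j(l) = -32 (j(l) = -8*4 = -32)
b(F) = (6 + F)/(1 + F)
c(W) = -32
-5*(b(1) + c(I(4³))) = -5*((6 + 1)/(1 + 1) - 32) = -5*(7/2 - 32) = -5*(-57/2) = 285/2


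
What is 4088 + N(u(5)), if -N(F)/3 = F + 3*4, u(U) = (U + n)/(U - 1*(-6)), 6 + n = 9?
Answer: 44548/11 ≈ 4049.8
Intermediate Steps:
n = 3 (n = -6 + 9 = 3)
u(U) = (3 + U)/(6 + U) (u(U) = (U + 3)/(U - 1*(-6)) = (3 + U)/(U + 6) = (3 + U)/(6 + U))
N(F) = -36 - 3*F (N(F) = -3*(F + 3*4) = -3*(F + 12) = -3*(12 + F) = -36 - 3*F)
4088 + N(u(5)) = 4088 + (-36 - 3*(3 + 5)/(6 + 5)) = 4088 + (-36 - 3*8/11) = 4088 + (-36 - 24/11) = 4088 - 420/11 = 44548/11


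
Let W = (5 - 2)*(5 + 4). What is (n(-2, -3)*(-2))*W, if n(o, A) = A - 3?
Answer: 324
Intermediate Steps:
n(o, A) = -3 + A
W = 27 (W = 3*9 = 27)
(n(-2, -3)*(-2))*W = ((-3 - 3)*(-2))*27 = -6*(-2)*27 = 12*27 = 324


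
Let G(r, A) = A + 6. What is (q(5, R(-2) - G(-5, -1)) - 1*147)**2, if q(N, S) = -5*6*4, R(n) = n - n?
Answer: 71289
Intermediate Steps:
G(r, A) = 6 + A
R(n) = 0
q(N, S) = -120 (q(N, S) = -30*4 = -120)
(q(5, R(-2) - G(-5, -1)) - 1*147)**2 = (-120 - 1*147)**2 = (-120 - 147)**2 = (-267)**2 = 71289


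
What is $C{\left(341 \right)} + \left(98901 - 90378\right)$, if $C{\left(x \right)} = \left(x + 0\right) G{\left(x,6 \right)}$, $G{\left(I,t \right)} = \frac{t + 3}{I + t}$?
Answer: $\frac{2960550}{347} \approx 8531.8$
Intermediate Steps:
$G{\left(I,t \right)} = \frac{3 + t}{I + t}$
$C{\left(x \right)} = \frac{9 x}{6 + x}$ ($C{\left(x \right)} = \left(x + 0\right) \frac{3 + 6}{x + 6} = x \frac{1}{6 + x} 9 = x \frac{9}{6 + x} = \frac{9 x}{6 + x}$)
$C{\left(341 \right)} + \left(98901 - 90378\right) = 9 \cdot 341 \frac{1}{6 + 341} + \left(98901 - 90378\right) = 9 \cdot 341 \cdot \frac{1}{347} + \left(98901 - 90378\right) = 9 \cdot 341 \cdot \frac{1}{347} + 8523 = \frac{3069}{347} + 8523 = \frac{2960550}{347}$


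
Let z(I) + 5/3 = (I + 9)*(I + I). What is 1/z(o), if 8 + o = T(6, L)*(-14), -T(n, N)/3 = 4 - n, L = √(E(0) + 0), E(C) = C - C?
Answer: 3/45811 ≈ 6.5486e-5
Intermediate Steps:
E(C) = 0
L = 0 (L = √(0 + 0) = √0 = 0)
T(n, N) = -12 + 3*n (T(n, N) = -3*(4 - n) = -12 + 3*n)
o = -92 (o = -8 + (-12 + 3*6)*(-14) = -8 + (-12 + 18)*(-14) = -8 + 6*(-14) = -8 - 84 = -92)
z(I) = -5/3 + 2*I*(9 + I) (z(I) = -5/3 + (I + 9)*(I + I) = -5/3 + (9 + I)*(2*I) = -5/3 + 2*I*(9 + I))
1/z(o) = 1/(-5/3 + 2*(-92)² + 18*(-92)) = 1/(-5/3 + 2*8464 - 1656) = 1/(-5/3 + 16928 - 1656) = 1/(45811/3) = 3/45811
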